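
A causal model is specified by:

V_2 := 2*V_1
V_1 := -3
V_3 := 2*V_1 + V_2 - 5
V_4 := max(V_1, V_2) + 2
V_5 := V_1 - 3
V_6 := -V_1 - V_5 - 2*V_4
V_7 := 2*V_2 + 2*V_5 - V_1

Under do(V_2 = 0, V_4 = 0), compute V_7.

Setting V_2 = 0, V_4 = 0 by intervention discards those variables' equations.
V_5 = V_1 - 3  [with V_1=-3]  = -6
V_7 = 2*V_2 + 2*V_5 - V_1  [with V_2=0, V_5=-6, V_1=-3]  = -9

-9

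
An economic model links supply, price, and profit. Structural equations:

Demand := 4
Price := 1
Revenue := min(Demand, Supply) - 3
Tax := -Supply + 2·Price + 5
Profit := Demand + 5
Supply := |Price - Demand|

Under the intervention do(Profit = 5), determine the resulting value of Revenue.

0

do(Profit=5) replaces the equation Profit := Demand + 5 with the constant Profit = 5.
No directed path runs from Profit to Revenue, so Revenue keeps its natural value.
Supply = |Price - Demand|  [with Price=1, Demand=4]  = 3
Revenue = min(Demand, Supply) - 3  [with Demand=4, Supply=3]  = 0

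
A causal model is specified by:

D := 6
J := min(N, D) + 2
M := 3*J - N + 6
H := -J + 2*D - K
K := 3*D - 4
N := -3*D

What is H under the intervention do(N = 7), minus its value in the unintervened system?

-24

do(N=7) replaces the equation N := -3*D with the constant N = 7.
J = min(N, D) + 2  [with N=7, D=6]  = 8
K = 3*D - 4  [with D=6]  = 14
H = -J + 2*D - K  [with J=8, D=6, K=14]  = -10
Without intervention: N = -3*D  [with D=6]  = -18; J = min(N, D) + 2  [with N=-18, D=6]  = -16; K = 3*D - 4  [with D=6]  = 14; H = -J + 2*D - K  [with J=-16, D=6, K=14]  = 14.
Change = -10 − 14 = -24.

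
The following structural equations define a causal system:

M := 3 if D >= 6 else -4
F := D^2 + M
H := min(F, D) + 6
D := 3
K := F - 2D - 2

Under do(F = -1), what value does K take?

-9

do(F=-1) replaces the equation F := D^2 + M with the constant F = -1.
K = F - 2D - 2  [with F=-1, D=3]  = -9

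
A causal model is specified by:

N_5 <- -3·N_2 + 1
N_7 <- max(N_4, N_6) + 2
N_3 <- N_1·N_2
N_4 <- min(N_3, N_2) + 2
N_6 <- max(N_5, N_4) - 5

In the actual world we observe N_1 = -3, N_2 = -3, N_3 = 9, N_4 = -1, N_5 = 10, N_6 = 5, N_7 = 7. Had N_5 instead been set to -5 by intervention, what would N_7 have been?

Under do(N_5=-5), the mechanism N_5 <- -3·N_2 + 1 is discarded; N_5 is fixed at -5.
N_3 = N_1·N_2  [with N_1=-3, N_2=-3]  = 9
N_4 = min(N_3, N_2) + 2  [with N_3=9, N_2=-3]  = -1
N_6 = max(N_5, N_4) - 5  [with N_5=-5, N_4=-1]  = -6
N_7 = max(N_4, N_6) + 2  [with N_4=-1, N_6=-6]  = 1

1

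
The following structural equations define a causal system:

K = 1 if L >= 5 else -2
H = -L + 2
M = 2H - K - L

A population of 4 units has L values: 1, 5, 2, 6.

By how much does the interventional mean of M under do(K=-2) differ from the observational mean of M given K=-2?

do(K=-2) breaks K's dependence on L. With K=-2 fixed, M across the units is 3, -9, 0, -12, mean -4.5.
E[M|K=-2] averages over only the 2 units with K=-2 (L = 1, 2): M = 3, 0, mean 1.5.
Difference = -4.5 − 1.5 = -6.

-6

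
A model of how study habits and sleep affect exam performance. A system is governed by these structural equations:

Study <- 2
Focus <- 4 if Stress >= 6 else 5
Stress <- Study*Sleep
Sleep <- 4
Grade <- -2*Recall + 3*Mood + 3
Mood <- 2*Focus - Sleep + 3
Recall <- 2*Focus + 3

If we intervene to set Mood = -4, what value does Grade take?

Under do(Mood=-4), the mechanism Mood <- 2*Focus - Sleep + 3 is discarded; Mood is fixed at -4.
Stress = Study*Sleep  [with Study=2, Sleep=4]  = 8
Focus = 4 if Stress >= 6 else 5  [with Stress=8]  = 4
Recall = 2*Focus + 3  [with Focus=4]  = 11
Grade = -2*Recall + 3*Mood + 3  [with Recall=11, Mood=-4]  = -31

-31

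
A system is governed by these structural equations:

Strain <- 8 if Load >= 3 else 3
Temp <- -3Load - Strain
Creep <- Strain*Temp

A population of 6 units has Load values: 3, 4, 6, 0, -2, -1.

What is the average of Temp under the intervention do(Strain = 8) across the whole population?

-13

The intervention sets Strain=8 in all 6 units regardless of Load. Recomputing Temp per unit gives -17, -20, -26, -8, -2, -5; average -13.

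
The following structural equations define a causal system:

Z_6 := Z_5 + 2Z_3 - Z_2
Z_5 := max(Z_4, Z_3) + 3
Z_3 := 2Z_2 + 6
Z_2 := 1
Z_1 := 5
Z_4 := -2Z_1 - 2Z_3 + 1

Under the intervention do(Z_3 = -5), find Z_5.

4

do(Z_3=-5) replaces the equation Z_3 := 2Z_2 + 6 with the constant Z_3 = -5.
Z_4 = -2Z_1 - 2Z_3 + 1  [with Z_1=5, Z_3=-5]  = 1
Z_5 = max(Z_4, Z_3) + 3  [with Z_4=1, Z_3=-5]  = 4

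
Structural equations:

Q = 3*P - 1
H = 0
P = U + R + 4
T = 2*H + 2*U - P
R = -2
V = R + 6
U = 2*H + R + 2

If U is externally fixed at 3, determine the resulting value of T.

1

The intervention breaks the incoming arrows to U: U = 2*H + R + 2 no longer applies, and U = 3.
P = U + R + 4  [with U=3, R=-2]  = 5
T = 2*H + 2*U - P  [with H=0, U=3, P=5]  = 1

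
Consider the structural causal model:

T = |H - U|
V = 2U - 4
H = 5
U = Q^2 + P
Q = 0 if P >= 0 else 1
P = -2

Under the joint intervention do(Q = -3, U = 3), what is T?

2

Setting Q = -3, U = 3 by intervention discards those variables' equations.
T = |H - U|  [with H=5, U=3]  = 2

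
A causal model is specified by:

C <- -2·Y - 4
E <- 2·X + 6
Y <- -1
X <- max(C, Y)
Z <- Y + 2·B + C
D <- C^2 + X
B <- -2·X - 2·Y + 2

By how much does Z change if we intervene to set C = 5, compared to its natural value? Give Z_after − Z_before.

-17

Under do(C=5), the mechanism C <- -2·Y - 4 is discarded; C is fixed at 5.
X = max(C, Y)  [with C=5, Y=-1]  = 5
B = -2·X - 2·Y + 2  [with X=5, Y=-1]  = -6
Z = Y + 2·B + C  [with Y=-1, B=-6, C=5]  = -8
Without intervention: C = -2·Y - 4  [with Y=-1]  = -2; X = max(C, Y)  [with C=-2, Y=-1]  = -1; B = -2·X - 2·Y + 2  [with X=-1, Y=-1]  = 6; Z = Y + 2·B + C  [with Y=-1, B=6, C=-2]  = 9.
Change = -8 − 9 = -17.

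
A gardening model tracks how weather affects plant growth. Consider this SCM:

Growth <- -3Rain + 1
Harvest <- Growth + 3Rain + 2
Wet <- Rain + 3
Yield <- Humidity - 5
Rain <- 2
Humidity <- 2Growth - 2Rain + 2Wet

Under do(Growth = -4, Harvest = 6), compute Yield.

-7

The joint intervention fixes Growth = -4, Harvest = 6, removing each variable's own equation.
Wet = Rain + 3  [with Rain=2]  = 5
Humidity = 2Growth - 2Rain + 2Wet  [with Growth=-4, Rain=2, Wet=5]  = -2
Yield = Humidity - 5  [with Humidity=-2]  = -7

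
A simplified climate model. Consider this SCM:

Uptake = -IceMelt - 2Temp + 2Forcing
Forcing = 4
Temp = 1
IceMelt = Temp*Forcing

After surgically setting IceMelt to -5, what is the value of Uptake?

The intervention breaks the incoming arrows to IceMelt: IceMelt = Temp*Forcing no longer applies, and IceMelt = -5.
Uptake = -IceMelt - 2Temp + 2Forcing  [with IceMelt=-5, Temp=1, Forcing=4]  = 11

11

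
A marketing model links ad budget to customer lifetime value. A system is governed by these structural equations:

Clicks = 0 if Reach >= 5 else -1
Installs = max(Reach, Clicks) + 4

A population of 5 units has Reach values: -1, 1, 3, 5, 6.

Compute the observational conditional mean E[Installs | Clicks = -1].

E[Installs|Clicks=-1] averages over only the 3 units with Clicks=-1 (Reach = -1, 1, 3): Installs = 3, 5, 7, mean 5.

5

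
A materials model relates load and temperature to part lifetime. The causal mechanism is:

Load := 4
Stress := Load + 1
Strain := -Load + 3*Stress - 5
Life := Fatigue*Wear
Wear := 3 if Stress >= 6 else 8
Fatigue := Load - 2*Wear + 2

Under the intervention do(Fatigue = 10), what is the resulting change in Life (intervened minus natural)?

160

The intervention breaks the incoming arrows to Fatigue: Fatigue := Load - 2*Wear + 2 no longer applies, and Fatigue = 10.
Stress = Load + 1  [with Load=4]  = 5
Wear = 3 if Stress >= 6 else 8  [with Stress=5]  = 8
Life = Fatigue*Wear  [with Fatigue=10, Wear=8]  = 80
Without intervention: Stress = Load + 1  [with Load=4]  = 5; Wear = 3 if Stress >= 6 else 8  [with Stress=5]  = 8; Fatigue = Load - 2*Wear + 2  [with Load=4, Wear=8]  = -10; Life = Fatigue*Wear  [with Fatigue=-10, Wear=8]  = -80.
Change = 80 − (-80) = 160.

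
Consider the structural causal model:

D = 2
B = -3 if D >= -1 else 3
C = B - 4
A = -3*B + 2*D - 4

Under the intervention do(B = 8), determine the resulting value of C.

4

Under do(B=8), the mechanism B = -3 if D >= -1 else 3 is discarded; B is fixed at 8.
C = B - 4  [with B=8]  = 4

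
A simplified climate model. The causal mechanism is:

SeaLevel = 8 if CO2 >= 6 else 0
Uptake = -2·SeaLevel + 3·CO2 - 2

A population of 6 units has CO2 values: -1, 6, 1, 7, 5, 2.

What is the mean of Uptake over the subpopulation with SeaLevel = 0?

Conditioning on SeaLevel=0 selects the 4 unit(s) with CO2 ∈ {-1, 1, 5, 2}. Their Uptake values: -5, 1, 13, 4. Mean = 3.25.

3.25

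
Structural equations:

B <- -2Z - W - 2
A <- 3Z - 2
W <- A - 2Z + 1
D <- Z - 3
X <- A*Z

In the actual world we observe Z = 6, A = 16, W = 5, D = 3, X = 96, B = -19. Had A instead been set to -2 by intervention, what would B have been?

Under do(A=-2), the mechanism A <- 3Z - 2 is discarded; A is fixed at -2.
W = A - 2Z + 1  [with A=-2, Z=6]  = -13
B = -2Z - W - 2  [with Z=6, W=-13]  = -1

-1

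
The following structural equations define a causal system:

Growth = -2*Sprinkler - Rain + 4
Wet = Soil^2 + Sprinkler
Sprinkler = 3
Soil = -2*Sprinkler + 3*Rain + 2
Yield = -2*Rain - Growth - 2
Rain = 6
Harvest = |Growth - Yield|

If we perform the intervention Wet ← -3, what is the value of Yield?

Under do(Wet=-3), the mechanism Wet = Soil^2 + Sprinkler is discarded; Wet is fixed at -3.
Since Yield is not a descendant of the intervened variable, it is unaffected.
Growth = -2*Sprinkler - Rain + 4  [with Sprinkler=3, Rain=6]  = -8
Yield = -2*Rain - Growth - 2  [with Rain=6, Growth=-8]  = -6

-6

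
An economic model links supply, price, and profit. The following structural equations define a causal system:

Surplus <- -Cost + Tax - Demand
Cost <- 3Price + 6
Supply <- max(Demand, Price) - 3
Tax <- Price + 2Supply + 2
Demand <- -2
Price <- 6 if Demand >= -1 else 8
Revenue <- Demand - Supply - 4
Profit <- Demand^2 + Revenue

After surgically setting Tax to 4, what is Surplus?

Intervening sets Tax = 4 and removes its equation (Tax <- Price + 2Supply + 2).
Price = 6 if Demand >= -1 else 8  [with Demand=-2]  = 8
Cost = 3Price + 6  [with Price=8]  = 30
Surplus = -Cost + Tax - Demand  [with Cost=30, Tax=4, Demand=-2]  = -24

-24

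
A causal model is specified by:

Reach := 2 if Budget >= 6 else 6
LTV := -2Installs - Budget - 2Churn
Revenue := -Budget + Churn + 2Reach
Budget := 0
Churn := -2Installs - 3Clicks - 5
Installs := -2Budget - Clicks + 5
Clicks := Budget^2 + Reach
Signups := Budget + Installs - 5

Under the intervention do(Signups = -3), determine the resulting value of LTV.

44

do(Signups=-3) replaces the equation Signups := Budget + Installs - 5 with the constant Signups = -3.
LTV is not downstream of the intervention, so its value is determined by the original equations.
Reach = 2 if Budget >= 6 else 6  [with Budget=0]  = 6
Clicks = Budget^2 + Reach  [with Budget=0, Reach=6]  = 6
Installs = -2Budget - Clicks + 5  [with Budget=0, Clicks=6]  = -1
Churn = -2Installs - 3Clicks - 5  [with Installs=-1, Clicks=6]  = -21
LTV = -2Installs - Budget - 2Churn  [with Installs=-1, Budget=0, Churn=-21]  = 44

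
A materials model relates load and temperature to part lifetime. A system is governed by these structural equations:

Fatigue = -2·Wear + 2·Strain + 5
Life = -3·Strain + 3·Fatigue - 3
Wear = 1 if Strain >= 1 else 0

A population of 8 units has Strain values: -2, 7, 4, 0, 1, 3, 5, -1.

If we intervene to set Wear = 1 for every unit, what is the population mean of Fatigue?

7.25

Every unit gets Wear=1 under the intervention. Fatigue values become -1, 17, 11, 3, 5, 9, 13, 1; E[Fatigue|do(Wear=1)] = 7.25.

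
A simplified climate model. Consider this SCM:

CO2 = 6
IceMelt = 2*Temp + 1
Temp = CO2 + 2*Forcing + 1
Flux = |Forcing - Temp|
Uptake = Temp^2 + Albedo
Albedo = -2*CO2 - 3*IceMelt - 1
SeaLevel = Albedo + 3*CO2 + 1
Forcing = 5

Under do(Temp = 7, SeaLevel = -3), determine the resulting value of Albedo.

The joint intervention fixes Temp = 7, SeaLevel = -3, removing each variable's own equation.
IceMelt = 2*Temp + 1  [with Temp=7]  = 15
Albedo = -2*CO2 - 3*IceMelt - 1  [with CO2=6, IceMelt=15]  = -58

-58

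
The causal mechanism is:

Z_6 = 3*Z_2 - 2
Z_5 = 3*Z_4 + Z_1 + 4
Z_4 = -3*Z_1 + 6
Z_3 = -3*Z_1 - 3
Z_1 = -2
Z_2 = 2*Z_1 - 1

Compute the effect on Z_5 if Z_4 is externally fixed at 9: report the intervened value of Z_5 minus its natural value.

Intervening sets Z_4 = 9 and removes its equation (Z_4 = -3*Z_1 + 6).
Z_5 = 3*Z_4 + Z_1 + 4  [with Z_4=9, Z_1=-2]  = 29
Without intervention: Z_4 = -3*Z_1 + 6  [with Z_1=-2]  = 12; Z_5 = 3*Z_4 + Z_1 + 4  [with Z_4=12, Z_1=-2]  = 38.
Change = 29 − 38 = -9.

-9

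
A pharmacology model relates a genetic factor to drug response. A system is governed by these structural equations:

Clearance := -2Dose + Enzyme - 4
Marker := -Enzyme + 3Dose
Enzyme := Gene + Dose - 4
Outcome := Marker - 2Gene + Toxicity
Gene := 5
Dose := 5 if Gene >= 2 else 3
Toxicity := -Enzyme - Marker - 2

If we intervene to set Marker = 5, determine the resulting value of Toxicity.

-13

Intervening sets Marker = 5 and removes its equation (Marker := -Enzyme + 3Dose).
Dose = 5 if Gene >= 2 else 3  [with Gene=5]  = 5
Enzyme = Gene + Dose - 4  [with Gene=5, Dose=5]  = 6
Toxicity = -Enzyme - Marker - 2  [with Enzyme=6, Marker=5]  = -13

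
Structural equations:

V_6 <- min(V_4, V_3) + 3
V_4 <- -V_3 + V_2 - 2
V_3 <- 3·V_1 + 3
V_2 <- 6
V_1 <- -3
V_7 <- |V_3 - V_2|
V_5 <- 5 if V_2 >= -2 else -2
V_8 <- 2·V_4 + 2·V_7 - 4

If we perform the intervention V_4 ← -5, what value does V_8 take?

do(V_4=-5) replaces the equation V_4 <- -V_3 + V_2 - 2 with the constant V_4 = -5.
V_3 = 3·V_1 + 3  [with V_1=-3]  = -6
V_7 = |V_3 - V_2|  [with V_3=-6, V_2=6]  = 12
V_8 = 2·V_4 + 2·V_7 - 4  [with V_4=-5, V_7=12]  = 10

10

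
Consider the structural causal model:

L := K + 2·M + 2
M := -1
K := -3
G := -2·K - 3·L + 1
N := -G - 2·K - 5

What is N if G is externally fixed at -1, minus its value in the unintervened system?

17

Intervening sets G = -1 and removes its equation (G := -2·K - 3·L + 1).
N = -G - 2·K - 5  [with G=-1, K=-3]  = 2
Without intervention: L = K + 2·M + 2  [with K=-3, M=-1]  = -3; G = -2·K - 3·L + 1  [with K=-3, L=-3]  = 16; N = -G - 2·K - 5  [with G=16, K=-3]  = -15.
Change = 2 − (-15) = 17.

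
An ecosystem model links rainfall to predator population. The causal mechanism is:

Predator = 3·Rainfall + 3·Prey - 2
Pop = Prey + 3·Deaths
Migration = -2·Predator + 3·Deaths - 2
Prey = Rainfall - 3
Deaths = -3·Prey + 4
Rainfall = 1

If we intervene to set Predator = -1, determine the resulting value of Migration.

do(Predator=-1) replaces the equation Predator = 3·Rainfall + 3·Prey - 2 with the constant Predator = -1.
Prey = Rainfall - 3  [with Rainfall=1]  = -2
Deaths = -3·Prey + 4  [with Prey=-2]  = 10
Migration = -2·Predator + 3·Deaths - 2  [with Predator=-1, Deaths=10]  = 30

30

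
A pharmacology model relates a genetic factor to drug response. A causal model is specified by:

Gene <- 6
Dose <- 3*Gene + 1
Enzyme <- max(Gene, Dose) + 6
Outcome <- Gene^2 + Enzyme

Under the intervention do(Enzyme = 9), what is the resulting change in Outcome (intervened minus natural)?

The intervention breaks the incoming arrows to Enzyme: Enzyme <- max(Gene, Dose) + 6 no longer applies, and Enzyme = 9.
Outcome = Gene^2 + Enzyme  [with Gene=6, Enzyme=9]  = 45
Without intervention: Dose = 3*Gene + 1  [with Gene=6]  = 19; Enzyme = max(Gene, Dose) + 6  [with Gene=6, Dose=19]  = 25; Outcome = Gene^2 + Enzyme  [with Gene=6, Enzyme=25]  = 61.
Change = 45 − 61 = -16.

-16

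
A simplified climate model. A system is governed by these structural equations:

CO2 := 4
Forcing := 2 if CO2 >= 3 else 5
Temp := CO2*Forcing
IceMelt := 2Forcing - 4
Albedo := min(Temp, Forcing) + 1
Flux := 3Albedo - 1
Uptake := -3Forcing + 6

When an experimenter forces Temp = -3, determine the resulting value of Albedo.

-2

do(Temp=-3) replaces the equation Temp := CO2*Forcing with the constant Temp = -3.
Forcing = 2 if CO2 >= 3 else 5  [with CO2=4]  = 2
Albedo = min(Temp, Forcing) + 1  [with Temp=-3, Forcing=2]  = -2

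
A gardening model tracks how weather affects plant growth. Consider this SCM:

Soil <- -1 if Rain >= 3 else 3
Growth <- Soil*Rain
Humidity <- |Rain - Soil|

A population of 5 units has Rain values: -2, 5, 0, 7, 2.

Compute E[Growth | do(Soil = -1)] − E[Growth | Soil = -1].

3.6

Under do(Soil=-1), Soil's equation is replaced by Soil=-1 for every unit. Per-unit Growth: 2, -5, 0, -7, -2. Mean = -2.4.
Observing Soil=-1 restricts to units where Soil's equation naturally yields -1: Rain ∈ {5, 7}. In that subpopulation Growth = -5, -7, mean -6.
Difference = -2.4 − (-6) = 3.6.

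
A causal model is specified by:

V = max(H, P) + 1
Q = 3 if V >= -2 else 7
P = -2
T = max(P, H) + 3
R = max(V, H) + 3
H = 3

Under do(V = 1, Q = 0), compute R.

Setting V = 1, Q = 0 by intervention discards those variables' equations.
R = max(V, H) + 3  [with V=1, H=3]  = 6

6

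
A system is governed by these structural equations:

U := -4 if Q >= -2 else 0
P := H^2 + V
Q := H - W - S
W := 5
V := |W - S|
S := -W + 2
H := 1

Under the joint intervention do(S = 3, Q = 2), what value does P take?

3

Setting S = 3, Q = 2 by intervention discards those variables' equations.
V = |W - S|  [with W=5, S=3]  = 2
P = H^2 + V  [with H=1, V=2]  = 3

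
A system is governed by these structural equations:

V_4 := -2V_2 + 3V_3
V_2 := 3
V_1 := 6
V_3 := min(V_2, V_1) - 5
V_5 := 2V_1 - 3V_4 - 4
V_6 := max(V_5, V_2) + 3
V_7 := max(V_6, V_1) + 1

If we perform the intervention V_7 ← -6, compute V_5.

The intervention breaks the incoming arrows to V_7: V_7 := max(V_6, V_1) + 1 no longer applies, and V_7 = -6.
V_5 is not downstream of the intervention, so its value is determined by the original equations.
V_3 = min(V_2, V_1) - 5  [with V_2=3, V_1=6]  = -2
V_4 = -2V_2 + 3V_3  [with V_2=3, V_3=-2]  = -12
V_5 = 2V_1 - 3V_4 - 4  [with V_1=6, V_4=-12]  = 44

44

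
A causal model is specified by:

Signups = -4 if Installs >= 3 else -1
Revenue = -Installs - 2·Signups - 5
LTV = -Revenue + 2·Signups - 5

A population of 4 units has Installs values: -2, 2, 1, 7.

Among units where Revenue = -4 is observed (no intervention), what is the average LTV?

-6

Conditioning on Revenue=-4 selects the 2 unit(s) with Installs ∈ {1, 7}. Their LTV values: -3, -9. Mean = -6.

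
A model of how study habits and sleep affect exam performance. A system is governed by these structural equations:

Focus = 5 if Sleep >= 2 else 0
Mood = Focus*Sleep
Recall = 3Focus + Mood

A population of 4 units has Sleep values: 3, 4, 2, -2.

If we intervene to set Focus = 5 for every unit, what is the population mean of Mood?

Every unit gets Focus=5 under the intervention. Mood values become 15, 20, 10, -10; E[Mood|do(Focus=5)] = 8.75.

8.75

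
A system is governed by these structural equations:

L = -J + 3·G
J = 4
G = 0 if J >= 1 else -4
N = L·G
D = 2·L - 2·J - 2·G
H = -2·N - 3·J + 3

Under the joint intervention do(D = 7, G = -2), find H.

-49

The joint intervention fixes D = 7, G = -2, removing each variable's own equation.
L = -J + 3·G  [with J=4, G=-2]  = -10
N = L·G  [with L=-10, G=-2]  = 20
H = -2·N - 3·J + 3  [with N=20, J=4]  = -49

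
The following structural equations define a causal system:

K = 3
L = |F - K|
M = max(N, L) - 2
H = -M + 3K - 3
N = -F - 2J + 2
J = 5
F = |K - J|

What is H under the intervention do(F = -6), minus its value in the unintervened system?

The intervention breaks the incoming arrows to F: F = |K - J| no longer applies, and F = -6.
L = |F - K|  [with F=-6, K=3]  = 9
N = -F - 2J + 2  [with F=-6, J=5]  = -2
M = max(N, L) - 2  [with N=-2, L=9]  = 7
H = -M + 3K - 3  [with M=7, K=3]  = -1
Without intervention: F = |K - J|  [with K=3, J=5]  = 2; L = |F - K|  [with F=2, K=3]  = 1; N = -F - 2J + 2  [with F=2, J=5]  = -10; M = max(N, L) - 2  [with N=-10, L=1]  = -1; H = -M + 3K - 3  [with M=-1, K=3]  = 7.
Change = -1 − 7 = -8.

-8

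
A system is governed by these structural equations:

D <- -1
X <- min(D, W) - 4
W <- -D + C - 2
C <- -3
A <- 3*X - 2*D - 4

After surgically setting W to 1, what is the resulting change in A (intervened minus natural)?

9

do(W=1) replaces the equation W <- -D + C - 2 with the constant W = 1.
X = min(D, W) - 4  [with D=-1, W=1]  = -5
A = 3*X - 2*D - 4  [with X=-5, D=-1]  = -17
Without intervention: W = -D + C - 2  [with D=-1, C=-3]  = -4; X = min(D, W) - 4  [with D=-1, W=-4]  = -8; A = 3*X - 2*D - 4  [with X=-8, D=-1]  = -26.
Change = -17 − (-26) = 9.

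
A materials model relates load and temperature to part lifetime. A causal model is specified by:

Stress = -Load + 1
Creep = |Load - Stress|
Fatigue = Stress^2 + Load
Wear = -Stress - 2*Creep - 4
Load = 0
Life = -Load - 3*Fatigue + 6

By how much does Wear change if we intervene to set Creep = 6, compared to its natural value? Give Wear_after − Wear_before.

The intervention breaks the incoming arrows to Creep: Creep = |Load - Stress| no longer applies, and Creep = 6.
Stress = -Load + 1  [with Load=0]  = 1
Wear = -Stress - 2*Creep - 4  [with Stress=1, Creep=6]  = -17
Without intervention: Stress = -Load + 1  [with Load=0]  = 1; Creep = |Load - Stress|  [with Load=0, Stress=1]  = 1; Wear = -Stress - 2*Creep - 4  [with Stress=1, Creep=1]  = -7.
Change = -17 − (-7) = -10.

-10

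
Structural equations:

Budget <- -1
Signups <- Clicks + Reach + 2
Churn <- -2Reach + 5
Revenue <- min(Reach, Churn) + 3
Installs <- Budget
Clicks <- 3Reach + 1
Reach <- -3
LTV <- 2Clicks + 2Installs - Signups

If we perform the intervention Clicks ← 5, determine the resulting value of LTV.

4

The intervention breaks the incoming arrows to Clicks: Clicks <- 3Reach + 1 no longer applies, and Clicks = 5.
Installs = Budget  [with Budget=-1]  = -1
Signups = Clicks + Reach + 2  [with Clicks=5, Reach=-3]  = 4
LTV = 2Clicks + 2Installs - Signups  [with Clicks=5, Installs=-1, Signups=4]  = 4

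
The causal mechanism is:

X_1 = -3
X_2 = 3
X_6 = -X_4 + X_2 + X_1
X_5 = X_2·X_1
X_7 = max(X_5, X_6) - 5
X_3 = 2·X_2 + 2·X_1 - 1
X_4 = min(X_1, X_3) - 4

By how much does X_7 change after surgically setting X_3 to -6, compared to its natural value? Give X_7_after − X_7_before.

The intervention breaks the incoming arrows to X_3: X_3 = 2·X_2 + 2·X_1 - 1 no longer applies, and X_3 = -6.
X_4 = min(X_1, X_3) - 4  [with X_1=-3, X_3=-6]  = -10
X_5 = X_2·X_1  [with X_2=3, X_1=-3]  = -9
X_6 = -X_4 + X_2 + X_1  [with X_4=-10, X_2=3, X_1=-3]  = 10
X_7 = max(X_5, X_6) - 5  [with X_5=-9, X_6=10]  = 5
Without intervention: X_3 = 2·X_2 + 2·X_1 - 1  [with X_2=3, X_1=-3]  = -1; X_4 = min(X_1, X_3) - 4  [with X_1=-3, X_3=-1]  = -7; X_5 = X_2·X_1  [with X_2=3, X_1=-3]  = -9; X_6 = -X_4 + X_2 + X_1  [with X_4=-7, X_2=3, X_1=-3]  = 7; X_7 = max(X_5, X_6) - 5  [with X_5=-9, X_6=7]  = 2.
Change = 5 − 2 = 3.

3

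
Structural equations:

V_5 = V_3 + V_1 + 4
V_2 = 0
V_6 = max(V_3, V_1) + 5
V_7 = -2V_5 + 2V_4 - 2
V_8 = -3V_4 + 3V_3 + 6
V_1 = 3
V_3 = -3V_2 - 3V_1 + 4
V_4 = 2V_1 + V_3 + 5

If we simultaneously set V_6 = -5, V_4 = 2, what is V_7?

-2

Under do(V_6 = -5, V_4 = 2), each intervened variable's structural equation is replaced by its fixed value.
V_3 = -3V_2 - 3V_1 + 4  [with V_2=0, V_1=3]  = -5
V_5 = V_3 + V_1 + 4  [with V_3=-5, V_1=3]  = 2
V_7 = -2V_5 + 2V_4 - 2  [with V_5=2, V_4=2]  = -2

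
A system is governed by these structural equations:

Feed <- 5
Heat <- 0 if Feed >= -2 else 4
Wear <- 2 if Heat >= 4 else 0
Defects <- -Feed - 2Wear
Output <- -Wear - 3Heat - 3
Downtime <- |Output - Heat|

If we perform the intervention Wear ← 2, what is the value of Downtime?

The intervention breaks the incoming arrows to Wear: Wear <- 2 if Heat >= 4 else 0 no longer applies, and Wear = 2.
Heat = 0 if Feed >= -2 else 4  [with Feed=5]  = 0
Output = -Wear - 3Heat - 3  [with Wear=2, Heat=0]  = -5
Downtime = |Output - Heat|  [with Output=-5, Heat=0]  = 5

5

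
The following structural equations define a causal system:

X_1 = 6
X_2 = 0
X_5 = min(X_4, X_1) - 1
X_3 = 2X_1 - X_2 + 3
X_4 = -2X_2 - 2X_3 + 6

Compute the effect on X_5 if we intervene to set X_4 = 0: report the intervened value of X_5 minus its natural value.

Intervening sets X_4 = 0 and removes its equation (X_4 = -2X_2 - 2X_3 + 6).
X_5 = min(X_4, X_1) - 1  [with X_4=0, X_1=6]  = -1
Without intervention: X_3 = 2X_1 - X_2 + 3  [with X_1=6, X_2=0]  = 15; X_4 = -2X_2 - 2X_3 + 6  [with X_2=0, X_3=15]  = -24; X_5 = min(X_4, X_1) - 1  [with X_4=-24, X_1=6]  = -25.
Change = -1 − (-25) = 24.

24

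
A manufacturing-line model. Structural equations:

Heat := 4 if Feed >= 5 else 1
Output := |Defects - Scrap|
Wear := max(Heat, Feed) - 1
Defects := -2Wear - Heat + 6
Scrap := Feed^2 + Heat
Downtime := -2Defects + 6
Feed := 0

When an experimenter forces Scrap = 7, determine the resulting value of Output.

The intervention breaks the incoming arrows to Scrap: Scrap := Feed^2 + Heat no longer applies, and Scrap = 7.
Heat = 4 if Feed >= 5 else 1  [with Feed=0]  = 1
Wear = max(Heat, Feed) - 1  [with Heat=1, Feed=0]  = 0
Defects = -2Wear - Heat + 6  [with Wear=0, Heat=1]  = 5
Output = |Defects - Scrap|  [with Defects=5, Scrap=7]  = 2

2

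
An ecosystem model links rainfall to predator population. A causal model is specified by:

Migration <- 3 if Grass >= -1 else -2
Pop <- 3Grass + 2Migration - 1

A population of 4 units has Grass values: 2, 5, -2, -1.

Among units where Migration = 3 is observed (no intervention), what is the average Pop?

11

Observing Migration=3 restricts to units where Migration's equation naturally yields 3: Grass ∈ {2, 5, -1}. In that subpopulation Pop = 11, 20, 2, mean 11.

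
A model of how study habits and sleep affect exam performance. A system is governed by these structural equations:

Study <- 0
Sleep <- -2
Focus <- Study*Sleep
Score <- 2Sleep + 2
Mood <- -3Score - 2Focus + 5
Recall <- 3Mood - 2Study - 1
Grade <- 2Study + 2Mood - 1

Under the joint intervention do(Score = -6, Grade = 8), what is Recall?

68

The joint intervention fixes Score = -6, Grade = 8, removing each variable's own equation.
Focus = Study*Sleep  [with Study=0, Sleep=-2]  = 0
Mood = -3Score - 2Focus + 5  [with Score=-6, Focus=0]  = 23
Recall = 3Mood - 2Study - 1  [with Mood=23, Study=0]  = 68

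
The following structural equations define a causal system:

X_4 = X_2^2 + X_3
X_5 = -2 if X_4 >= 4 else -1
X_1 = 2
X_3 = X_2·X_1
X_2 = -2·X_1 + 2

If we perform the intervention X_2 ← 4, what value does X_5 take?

-2

do(X_2=4) replaces the equation X_2 = -2·X_1 + 2 with the constant X_2 = 4.
X_3 = X_2·X_1  [with X_2=4, X_1=2]  = 8
X_4 = X_2^2 + X_3  [with X_2=4, X_3=8]  = 24
X_5 = -2 if X_4 >= 4 else -1  [with X_4=24]  = -2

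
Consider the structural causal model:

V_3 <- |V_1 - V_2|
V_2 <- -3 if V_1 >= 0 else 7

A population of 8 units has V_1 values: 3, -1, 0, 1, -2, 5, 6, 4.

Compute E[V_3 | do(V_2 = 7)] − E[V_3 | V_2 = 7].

The intervention sets V_2=7 in all 8 units regardless of V_1. Recomputing V_3 per unit gives 4, 8, 7, 6, 9, 2, 1, 3; average 5.
Observing V_2=7 restricts to units where V_2's equation naturally yields 7: V_1 ∈ {-1, -2}. In that subpopulation V_3 = 8, 9, mean 8.5.
Difference = 5 − 8.5 = -3.5.

-3.5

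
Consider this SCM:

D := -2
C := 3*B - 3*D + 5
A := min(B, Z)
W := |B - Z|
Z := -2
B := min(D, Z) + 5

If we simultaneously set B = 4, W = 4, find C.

The joint intervention fixes B = 4, W = 4, removing each variable's own equation.
C = 3*B - 3*D + 5  [with B=4, D=-2]  = 23

23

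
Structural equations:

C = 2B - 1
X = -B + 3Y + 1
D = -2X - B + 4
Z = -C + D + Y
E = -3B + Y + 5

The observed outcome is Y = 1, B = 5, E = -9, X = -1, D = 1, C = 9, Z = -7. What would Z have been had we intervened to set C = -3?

5

Intervening sets C = -3 and removes its equation (C = 2B - 1).
X = -B + 3Y + 1  [with B=5, Y=1]  = -1
D = -2X - B + 4  [with X=-1, B=5]  = 1
Z = -C + D + Y  [with C=-3, D=1, Y=1]  = 5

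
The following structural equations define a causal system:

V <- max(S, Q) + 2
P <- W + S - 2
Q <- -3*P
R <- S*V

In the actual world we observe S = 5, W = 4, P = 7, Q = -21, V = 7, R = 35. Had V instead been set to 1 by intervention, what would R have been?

The intervention breaks the incoming arrows to V: V <- max(S, Q) + 2 no longer applies, and V = 1.
R = S*V  [with S=5, V=1]  = 5

5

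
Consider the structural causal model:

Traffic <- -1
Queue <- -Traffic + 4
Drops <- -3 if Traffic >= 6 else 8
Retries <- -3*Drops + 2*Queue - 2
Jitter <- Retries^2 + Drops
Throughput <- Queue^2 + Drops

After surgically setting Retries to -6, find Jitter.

44

Intervening sets Retries = -6 and removes its equation (Retries <- -3*Drops + 2*Queue - 2).
Drops = -3 if Traffic >= 6 else 8  [with Traffic=-1]  = 8
Jitter = Retries^2 + Drops  [with Retries=-6, Drops=8]  = 44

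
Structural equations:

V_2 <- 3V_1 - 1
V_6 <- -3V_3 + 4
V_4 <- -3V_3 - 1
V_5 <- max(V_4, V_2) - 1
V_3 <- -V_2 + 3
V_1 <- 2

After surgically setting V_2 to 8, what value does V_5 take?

do(V_2=8) replaces the equation V_2 <- 3V_1 - 1 with the constant V_2 = 8.
V_3 = -V_2 + 3  [with V_2=8]  = -5
V_4 = -3V_3 - 1  [with V_3=-5]  = 14
V_5 = max(V_4, V_2) - 1  [with V_4=14, V_2=8]  = 13

13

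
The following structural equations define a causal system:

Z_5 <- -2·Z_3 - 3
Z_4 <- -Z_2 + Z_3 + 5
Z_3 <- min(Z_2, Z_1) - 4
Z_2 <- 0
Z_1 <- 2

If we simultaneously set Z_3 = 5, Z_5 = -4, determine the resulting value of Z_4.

The joint intervention fixes Z_3 = 5, Z_5 = -4, removing each variable's own equation.
Z_4 = -Z_2 + Z_3 + 5  [with Z_2=0, Z_3=5]  = 10

10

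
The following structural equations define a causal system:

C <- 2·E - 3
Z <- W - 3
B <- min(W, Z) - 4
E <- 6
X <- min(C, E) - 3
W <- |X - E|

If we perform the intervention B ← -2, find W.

do(B=-2) replaces the equation B <- min(W, Z) - 4 with the constant B = -2.
No directed path runs from B to W, so W keeps its natural value.
C = 2·E - 3  [with E=6]  = 9
X = min(C, E) - 3  [with C=9, E=6]  = 3
W = |X - E|  [with X=3, E=6]  = 3

3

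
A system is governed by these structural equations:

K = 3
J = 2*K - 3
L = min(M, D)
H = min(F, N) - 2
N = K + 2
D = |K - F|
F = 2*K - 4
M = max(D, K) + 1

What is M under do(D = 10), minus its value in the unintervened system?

7

The intervention breaks the incoming arrows to D: D = |K - F| no longer applies, and D = 10.
M = max(D, K) + 1  [with D=10, K=3]  = 11
Without intervention: F = 2*K - 4  [with K=3]  = 2; D = |K - F|  [with K=3, F=2]  = 1; M = max(D, K) + 1  [with D=1, K=3]  = 4.
Change = 11 − 4 = 7.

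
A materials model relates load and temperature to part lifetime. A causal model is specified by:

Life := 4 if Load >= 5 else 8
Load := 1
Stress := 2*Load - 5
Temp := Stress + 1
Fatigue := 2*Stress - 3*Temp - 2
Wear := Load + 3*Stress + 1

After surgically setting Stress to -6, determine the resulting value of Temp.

The intervention breaks the incoming arrows to Stress: Stress := 2*Load - 5 no longer applies, and Stress = -6.
Temp = Stress + 1  [with Stress=-6]  = -5

-5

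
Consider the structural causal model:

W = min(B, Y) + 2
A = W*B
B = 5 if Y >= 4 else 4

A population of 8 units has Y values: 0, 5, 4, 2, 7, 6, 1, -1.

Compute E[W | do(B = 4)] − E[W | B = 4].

The intervention sets B=4 in all 8 units regardless of Y. Recomputing W per unit gives 2, 6, 6, 4, 6, 6, 3, 1; average 4.25.
Observing B=4 restricts to units where B's equation naturally yields 4: Y ∈ {0, 2, 1, -1}. In that subpopulation W = 2, 4, 3, 1, mean 2.5.
Difference = 4.25 − 2.5 = 1.75.

1.75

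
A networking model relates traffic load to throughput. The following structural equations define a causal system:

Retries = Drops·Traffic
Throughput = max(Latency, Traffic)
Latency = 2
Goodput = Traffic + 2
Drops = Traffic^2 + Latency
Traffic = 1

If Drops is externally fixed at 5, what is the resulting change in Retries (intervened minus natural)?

2

The intervention breaks the incoming arrows to Drops: Drops = Traffic^2 + Latency no longer applies, and Drops = 5.
Retries = Drops·Traffic  [with Drops=5, Traffic=1]  = 5
Without intervention: Drops = Traffic^2 + Latency  [with Traffic=1, Latency=2]  = 3; Retries = Drops·Traffic  [with Drops=3, Traffic=1]  = 3.
Change = 5 − 3 = 2.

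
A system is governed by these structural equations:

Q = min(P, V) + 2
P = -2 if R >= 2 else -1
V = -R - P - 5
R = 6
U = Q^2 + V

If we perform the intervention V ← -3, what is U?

do(V=-3) replaces the equation V = -R - P - 5 with the constant V = -3.
P = -2 if R >= 2 else -1  [with R=6]  = -2
Q = min(P, V) + 2  [with P=-2, V=-3]  = -1
U = Q^2 + V  [with Q=-1, V=-3]  = -2

-2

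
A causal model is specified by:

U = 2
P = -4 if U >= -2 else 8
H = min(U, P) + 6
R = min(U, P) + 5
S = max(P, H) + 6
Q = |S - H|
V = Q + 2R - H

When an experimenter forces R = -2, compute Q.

Under do(R=-2), the mechanism R = min(U, P) + 5 is discarded; R is fixed at -2.
Since Q is not a descendant of the intervened variable, it is unaffected.
P = -4 if U >= -2 else 8  [with U=2]  = -4
H = min(U, P) + 6  [with U=2, P=-4]  = 2
S = max(P, H) + 6  [with P=-4, H=2]  = 8
Q = |S - H|  [with S=8, H=2]  = 6

6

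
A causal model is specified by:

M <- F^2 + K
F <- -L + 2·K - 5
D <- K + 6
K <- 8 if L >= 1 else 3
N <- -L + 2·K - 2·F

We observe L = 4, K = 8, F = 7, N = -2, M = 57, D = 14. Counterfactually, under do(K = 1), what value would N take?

12

Under do(K=1), the mechanism K <- 8 if L >= 1 else 3 is discarded; K is fixed at 1.
F = -L + 2·K - 5  [with L=4, K=1]  = -7
N = -L + 2·K - 2·F  [with L=4, K=1, F=-7]  = 12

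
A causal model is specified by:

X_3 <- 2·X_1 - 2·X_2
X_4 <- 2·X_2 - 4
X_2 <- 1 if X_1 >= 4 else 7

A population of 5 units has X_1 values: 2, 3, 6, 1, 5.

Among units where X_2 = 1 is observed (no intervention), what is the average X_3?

9

E[X_3|X_2=1] averages over only the 2 units with X_2=1 (X_1 = 6, 5): X_3 = 10, 8, mean 9.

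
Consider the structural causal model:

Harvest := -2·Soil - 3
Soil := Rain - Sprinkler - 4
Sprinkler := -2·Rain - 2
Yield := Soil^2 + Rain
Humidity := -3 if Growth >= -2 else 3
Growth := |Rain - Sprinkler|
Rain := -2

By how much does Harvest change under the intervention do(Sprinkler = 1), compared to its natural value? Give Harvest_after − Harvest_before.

Under do(Sprinkler=1), the mechanism Sprinkler := -2·Rain - 2 is discarded; Sprinkler is fixed at 1.
Soil = Rain - Sprinkler - 4  [with Rain=-2, Sprinkler=1]  = -7
Harvest = -2·Soil - 3  [with Soil=-7]  = 11
Without intervention: Sprinkler = -2·Rain - 2  [with Rain=-2]  = 2; Soil = Rain - Sprinkler - 4  [with Rain=-2, Sprinkler=2]  = -8; Harvest = -2·Soil - 3  [with Soil=-8]  = 13.
Change = 11 − 13 = -2.

-2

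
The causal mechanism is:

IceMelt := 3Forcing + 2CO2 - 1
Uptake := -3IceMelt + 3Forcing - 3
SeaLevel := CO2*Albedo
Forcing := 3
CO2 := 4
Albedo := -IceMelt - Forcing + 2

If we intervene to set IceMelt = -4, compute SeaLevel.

do(IceMelt=-4) replaces the equation IceMelt := 3Forcing + 2CO2 - 1 with the constant IceMelt = -4.
Albedo = -IceMelt - Forcing + 2  [with IceMelt=-4, Forcing=3]  = 3
SeaLevel = CO2*Albedo  [with CO2=4, Albedo=3]  = 12

12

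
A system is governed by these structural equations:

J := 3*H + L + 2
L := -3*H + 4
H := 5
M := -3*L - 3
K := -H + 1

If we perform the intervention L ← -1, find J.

16

do(L=-1) replaces the equation L := -3*H + 4 with the constant L = -1.
J = 3*H + L + 2  [with H=5, L=-1]  = 16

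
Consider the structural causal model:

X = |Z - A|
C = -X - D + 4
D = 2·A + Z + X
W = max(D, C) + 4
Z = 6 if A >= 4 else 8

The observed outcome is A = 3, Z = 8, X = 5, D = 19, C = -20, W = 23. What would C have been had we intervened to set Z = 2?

do(Z=2) replaces the equation Z = 6 if A >= 4 else 8 with the constant Z = 2.
X = |Z - A|  [with Z=2, A=3]  = 1
D = 2·A + Z + X  [with A=3, Z=2, X=1]  = 9
C = -X - D + 4  [with X=1, D=9]  = -6

-6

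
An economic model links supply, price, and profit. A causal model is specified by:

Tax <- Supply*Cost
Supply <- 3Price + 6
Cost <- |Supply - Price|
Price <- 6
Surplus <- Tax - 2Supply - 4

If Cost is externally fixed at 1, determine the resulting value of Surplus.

do(Cost=1) replaces the equation Cost <- |Supply - Price| with the constant Cost = 1.
Supply = 3Price + 6  [with Price=6]  = 24
Tax = Supply*Cost  [with Supply=24, Cost=1]  = 24
Surplus = Tax - 2Supply - 4  [with Tax=24, Supply=24]  = -28

-28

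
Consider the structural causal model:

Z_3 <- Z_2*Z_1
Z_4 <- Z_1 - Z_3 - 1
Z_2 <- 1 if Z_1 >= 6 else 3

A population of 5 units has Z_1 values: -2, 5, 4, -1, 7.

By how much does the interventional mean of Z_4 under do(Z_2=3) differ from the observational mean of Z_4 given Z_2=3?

Every unit gets Z_2=3 under the intervention. Z_4 values become 3, -11, -9, 1, -15; E[Z_4|do(Z_2=3)] = -6.2.
Conditioning on Z_2=3 selects the 4 unit(s) with Z_1 ∈ {-2, 5, 4, -1}. Their Z_4 values: 3, -11, -9, 1. Mean = -4.
Difference = -6.2 − (-4) = -2.2.

-2.2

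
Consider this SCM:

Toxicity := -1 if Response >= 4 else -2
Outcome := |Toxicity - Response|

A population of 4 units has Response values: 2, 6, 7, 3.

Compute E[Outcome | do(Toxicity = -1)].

5.5

Under do(Toxicity=-1), Toxicity's equation is replaced by Toxicity=-1 for every unit. Per-unit Outcome: 3, 7, 8, 4. Mean = 5.5.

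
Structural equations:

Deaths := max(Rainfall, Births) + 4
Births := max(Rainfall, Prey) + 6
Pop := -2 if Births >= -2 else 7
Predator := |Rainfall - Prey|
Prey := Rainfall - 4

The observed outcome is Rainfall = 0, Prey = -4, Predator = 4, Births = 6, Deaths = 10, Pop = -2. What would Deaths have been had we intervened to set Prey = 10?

do(Prey=10) replaces the equation Prey := Rainfall - 4 with the constant Prey = 10.
Births = max(Rainfall, Prey) + 6  [with Rainfall=0, Prey=10]  = 16
Deaths = max(Rainfall, Births) + 4  [with Rainfall=0, Births=16]  = 20

20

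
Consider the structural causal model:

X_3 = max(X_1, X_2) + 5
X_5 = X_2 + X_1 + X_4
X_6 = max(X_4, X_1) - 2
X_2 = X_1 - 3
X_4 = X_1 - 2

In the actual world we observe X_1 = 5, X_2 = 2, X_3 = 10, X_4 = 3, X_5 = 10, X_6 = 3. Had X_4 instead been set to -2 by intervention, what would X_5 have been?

Intervening sets X_4 = -2 and removes its equation (X_4 = X_1 - 2).
X_2 = X_1 - 3  [with X_1=5]  = 2
X_5 = X_2 + X_1 + X_4  [with X_2=2, X_1=5, X_4=-2]  = 5

5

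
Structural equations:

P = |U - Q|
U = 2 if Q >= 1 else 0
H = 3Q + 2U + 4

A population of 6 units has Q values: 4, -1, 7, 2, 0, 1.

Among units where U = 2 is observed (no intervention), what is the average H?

18.5

Conditioning on U=2 selects the 4 unit(s) with Q ∈ {4, 7, 2, 1}. Their H values: 20, 29, 14, 11. Mean = 18.5.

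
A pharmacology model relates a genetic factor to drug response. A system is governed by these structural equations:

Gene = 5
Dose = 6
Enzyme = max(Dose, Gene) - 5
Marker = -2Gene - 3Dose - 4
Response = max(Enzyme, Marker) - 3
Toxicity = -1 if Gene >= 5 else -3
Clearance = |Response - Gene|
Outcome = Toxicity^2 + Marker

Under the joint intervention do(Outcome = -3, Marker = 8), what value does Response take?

Setting Outcome = -3, Marker = 8 by intervention discards those variables' equations.
Enzyme = max(Dose, Gene) - 5  [with Dose=6, Gene=5]  = 1
Response = max(Enzyme, Marker) - 3  [with Enzyme=1, Marker=8]  = 5

5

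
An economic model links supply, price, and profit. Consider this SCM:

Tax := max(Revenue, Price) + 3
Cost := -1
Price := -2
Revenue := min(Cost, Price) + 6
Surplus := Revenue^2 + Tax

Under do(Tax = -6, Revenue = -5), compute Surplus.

19

The joint intervention fixes Tax = -6, Revenue = -5, removing each variable's own equation.
Surplus = Revenue^2 + Tax  [with Revenue=-5, Tax=-6]  = 19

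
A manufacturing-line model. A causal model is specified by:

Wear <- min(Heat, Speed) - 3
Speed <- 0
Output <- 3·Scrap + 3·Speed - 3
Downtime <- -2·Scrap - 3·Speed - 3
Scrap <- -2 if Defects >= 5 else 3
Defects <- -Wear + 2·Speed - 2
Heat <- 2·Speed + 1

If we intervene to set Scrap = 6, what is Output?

15

The intervention breaks the incoming arrows to Scrap: Scrap <- -2 if Defects >= 5 else 3 no longer applies, and Scrap = 6.
Output = 3·Scrap + 3·Speed - 3  [with Scrap=6, Speed=0]  = 15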